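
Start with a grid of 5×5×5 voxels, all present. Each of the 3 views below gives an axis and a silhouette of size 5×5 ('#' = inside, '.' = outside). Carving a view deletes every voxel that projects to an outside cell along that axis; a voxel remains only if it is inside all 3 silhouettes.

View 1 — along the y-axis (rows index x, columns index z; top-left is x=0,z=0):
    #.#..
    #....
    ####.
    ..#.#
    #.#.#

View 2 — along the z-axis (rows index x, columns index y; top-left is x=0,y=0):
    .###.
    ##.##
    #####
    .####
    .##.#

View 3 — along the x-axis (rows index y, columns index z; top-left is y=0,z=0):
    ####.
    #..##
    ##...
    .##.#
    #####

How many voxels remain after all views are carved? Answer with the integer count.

|visual hull| = 31

initial block: 5^3 = 125
  1. axis=1 (XZ plane), |mask|=12  ⇒  voxels=60
  2. axis=2 (XY plane), |mask|=19  ⇒  voxels=47
  3. axis=0 (YZ plane), |mask|=17  ⇒  voxels=31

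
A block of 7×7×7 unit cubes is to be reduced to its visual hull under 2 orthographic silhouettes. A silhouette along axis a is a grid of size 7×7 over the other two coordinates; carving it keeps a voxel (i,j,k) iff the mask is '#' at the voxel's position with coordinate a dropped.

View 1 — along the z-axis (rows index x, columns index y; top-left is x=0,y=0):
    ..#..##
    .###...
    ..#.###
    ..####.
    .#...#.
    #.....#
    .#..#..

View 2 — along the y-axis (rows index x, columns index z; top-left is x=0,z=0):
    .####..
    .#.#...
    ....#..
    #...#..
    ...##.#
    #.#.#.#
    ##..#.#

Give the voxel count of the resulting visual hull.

remaining voxels: 52

initial block: 7^3 = 343
after view 1 [z-axis, 20 of 49 cells solid] → remaining = 140
after view 2 [y-axis, 20 of 49 cells solid] → remaining = 52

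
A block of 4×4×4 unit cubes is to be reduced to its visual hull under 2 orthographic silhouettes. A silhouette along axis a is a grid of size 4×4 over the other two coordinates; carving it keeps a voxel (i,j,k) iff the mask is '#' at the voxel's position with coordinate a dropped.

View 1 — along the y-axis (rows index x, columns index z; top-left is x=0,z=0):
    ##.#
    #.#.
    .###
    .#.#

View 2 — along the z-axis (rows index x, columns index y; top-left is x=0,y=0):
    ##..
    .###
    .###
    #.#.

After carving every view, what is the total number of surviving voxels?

before carving: 64 voxels (4×4×4)
V1 y: intersect with XZ mask (10 set) -- 40 left
V2 z: intersect with XY mask (10 set) -- 25 left

voxel count = 25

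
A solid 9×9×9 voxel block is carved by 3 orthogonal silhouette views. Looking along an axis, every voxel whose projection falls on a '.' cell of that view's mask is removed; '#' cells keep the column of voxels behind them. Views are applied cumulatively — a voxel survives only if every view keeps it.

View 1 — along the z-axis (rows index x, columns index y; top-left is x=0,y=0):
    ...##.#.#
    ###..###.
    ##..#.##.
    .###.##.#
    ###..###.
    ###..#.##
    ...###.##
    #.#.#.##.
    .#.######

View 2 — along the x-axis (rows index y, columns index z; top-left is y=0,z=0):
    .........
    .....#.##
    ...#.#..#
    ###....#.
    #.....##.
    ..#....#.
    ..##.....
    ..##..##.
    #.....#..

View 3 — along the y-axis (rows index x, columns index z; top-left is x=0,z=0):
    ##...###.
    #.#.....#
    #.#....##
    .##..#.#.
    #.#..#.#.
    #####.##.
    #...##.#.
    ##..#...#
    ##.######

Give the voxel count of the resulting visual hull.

voxel count = 72

full grid |V| = 729
  1. axis=2 (XY plane), |mask|=50  ⇒  voxels=450
  2. axis=0 (YZ plane), |mask|=23  ⇒  voxels=128
  3. axis=1 (XZ plane), |mask|=43  ⇒  voxels=72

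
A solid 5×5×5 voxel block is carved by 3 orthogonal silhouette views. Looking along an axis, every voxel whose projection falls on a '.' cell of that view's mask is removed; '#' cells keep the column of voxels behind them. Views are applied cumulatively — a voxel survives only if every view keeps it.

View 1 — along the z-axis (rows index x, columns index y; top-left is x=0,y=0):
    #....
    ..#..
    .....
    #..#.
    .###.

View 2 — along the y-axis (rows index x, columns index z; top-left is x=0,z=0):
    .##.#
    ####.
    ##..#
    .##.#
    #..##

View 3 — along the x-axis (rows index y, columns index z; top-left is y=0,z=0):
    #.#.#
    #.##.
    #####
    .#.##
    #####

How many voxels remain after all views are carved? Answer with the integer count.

full grid |V| = 125
V1 z: intersect with XY mask (7 set) -- 35 left
V2 y: intersect with XZ mask (16 set) -- 22 left
V3 x: intersect with YZ mask (19 set) -- 17 left

17 voxels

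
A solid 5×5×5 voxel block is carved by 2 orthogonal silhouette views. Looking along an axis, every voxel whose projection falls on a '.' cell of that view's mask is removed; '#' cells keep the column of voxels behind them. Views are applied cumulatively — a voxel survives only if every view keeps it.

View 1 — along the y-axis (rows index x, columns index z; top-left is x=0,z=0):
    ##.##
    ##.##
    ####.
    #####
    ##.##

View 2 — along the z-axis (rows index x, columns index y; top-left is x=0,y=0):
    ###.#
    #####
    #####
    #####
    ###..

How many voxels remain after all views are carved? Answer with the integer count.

remaining voxels: 93

start: 5×5×5 = 125 voxels
V1 y: intersect with XZ mask (21 set) -- 105 left
V2 z: intersect with XY mask (22 set) -- 93 left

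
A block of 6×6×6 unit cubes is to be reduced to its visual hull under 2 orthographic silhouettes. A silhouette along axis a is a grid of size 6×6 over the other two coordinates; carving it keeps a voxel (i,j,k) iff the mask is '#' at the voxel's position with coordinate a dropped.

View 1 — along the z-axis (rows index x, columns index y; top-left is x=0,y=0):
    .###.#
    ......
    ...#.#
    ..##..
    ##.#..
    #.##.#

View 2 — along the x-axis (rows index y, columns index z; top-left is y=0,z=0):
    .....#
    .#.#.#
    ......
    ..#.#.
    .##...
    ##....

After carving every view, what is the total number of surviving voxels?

full grid |V| = 216
after view 1 [z-axis, 15 of 36 cells solid] → remaining = 90
after view 2 [x-axis, 10 of 36 cells solid] → remaining = 24

voxel count = 24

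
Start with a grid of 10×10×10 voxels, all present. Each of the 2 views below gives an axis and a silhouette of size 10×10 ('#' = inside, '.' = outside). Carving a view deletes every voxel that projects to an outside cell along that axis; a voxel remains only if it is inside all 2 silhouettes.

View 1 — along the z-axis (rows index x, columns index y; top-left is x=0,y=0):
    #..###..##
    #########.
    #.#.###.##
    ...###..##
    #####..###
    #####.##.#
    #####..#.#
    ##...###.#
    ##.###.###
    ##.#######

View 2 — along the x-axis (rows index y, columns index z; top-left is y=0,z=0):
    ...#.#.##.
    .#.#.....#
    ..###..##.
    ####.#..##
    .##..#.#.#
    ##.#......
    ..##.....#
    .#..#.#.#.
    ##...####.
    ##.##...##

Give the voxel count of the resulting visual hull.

343 voxels

initial block: 10^3 = 1000
V1 z: intersect with XY mask (73 set) -- 730 left
V2 x: intersect with YZ mask (46 set) -- 343 left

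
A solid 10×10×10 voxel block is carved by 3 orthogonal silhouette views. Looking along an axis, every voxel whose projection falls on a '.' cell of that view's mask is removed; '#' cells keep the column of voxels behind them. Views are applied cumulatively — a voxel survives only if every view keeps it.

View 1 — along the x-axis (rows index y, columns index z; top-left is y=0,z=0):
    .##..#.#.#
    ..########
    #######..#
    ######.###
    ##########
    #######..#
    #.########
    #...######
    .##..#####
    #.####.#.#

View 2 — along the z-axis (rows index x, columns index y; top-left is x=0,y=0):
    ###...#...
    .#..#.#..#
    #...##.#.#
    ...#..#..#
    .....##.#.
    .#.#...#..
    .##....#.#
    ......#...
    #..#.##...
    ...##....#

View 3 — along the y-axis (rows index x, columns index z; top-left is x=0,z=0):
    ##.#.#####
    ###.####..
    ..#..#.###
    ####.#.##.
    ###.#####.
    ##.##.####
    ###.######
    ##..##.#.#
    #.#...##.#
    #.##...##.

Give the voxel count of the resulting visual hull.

|visual hull| = 184

full grid |V| = 1000
V1 x: intersect with YZ mask (78 set) -- 780 left
V2 z: intersect with XY mask (34 set) -- 270 left
V3 y: intersect with XZ mask (68 set) -- 184 left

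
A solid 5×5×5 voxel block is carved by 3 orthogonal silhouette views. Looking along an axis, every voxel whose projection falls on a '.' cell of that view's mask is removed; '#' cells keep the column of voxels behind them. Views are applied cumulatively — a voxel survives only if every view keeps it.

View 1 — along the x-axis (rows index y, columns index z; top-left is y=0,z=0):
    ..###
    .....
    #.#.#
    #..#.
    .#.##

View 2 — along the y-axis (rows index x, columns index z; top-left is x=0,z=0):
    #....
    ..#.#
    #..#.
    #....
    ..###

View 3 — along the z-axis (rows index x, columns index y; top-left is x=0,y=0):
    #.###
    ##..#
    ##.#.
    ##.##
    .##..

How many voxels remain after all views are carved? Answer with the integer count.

|visual hull| = 11

start: 5×5×5 = 125 voxels
after view 1 [x-axis, 11 of 25 cells solid] → remaining = 55
after view 2 [y-axis, 9 of 25 cells solid] → remaining = 22
after view 3 [z-axis, 16 of 25 cells solid] → remaining = 11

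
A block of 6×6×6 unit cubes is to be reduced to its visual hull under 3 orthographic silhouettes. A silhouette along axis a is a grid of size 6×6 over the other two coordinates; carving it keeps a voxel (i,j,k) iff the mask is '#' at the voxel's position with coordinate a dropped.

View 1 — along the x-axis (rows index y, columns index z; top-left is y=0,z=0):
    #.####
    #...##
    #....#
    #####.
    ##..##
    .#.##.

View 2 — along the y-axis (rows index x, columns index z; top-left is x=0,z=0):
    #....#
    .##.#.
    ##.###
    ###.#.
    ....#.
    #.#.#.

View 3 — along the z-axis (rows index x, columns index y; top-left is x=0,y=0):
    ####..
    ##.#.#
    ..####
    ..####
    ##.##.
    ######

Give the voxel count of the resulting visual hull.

start: 6×6×6 = 216 voxels
[1] x-view keeps 22 columns → grid now 132
[2] y-view keeps 18 columns → grid now 71
[3] z-view keeps 26 columns → grid now 54

54 voxels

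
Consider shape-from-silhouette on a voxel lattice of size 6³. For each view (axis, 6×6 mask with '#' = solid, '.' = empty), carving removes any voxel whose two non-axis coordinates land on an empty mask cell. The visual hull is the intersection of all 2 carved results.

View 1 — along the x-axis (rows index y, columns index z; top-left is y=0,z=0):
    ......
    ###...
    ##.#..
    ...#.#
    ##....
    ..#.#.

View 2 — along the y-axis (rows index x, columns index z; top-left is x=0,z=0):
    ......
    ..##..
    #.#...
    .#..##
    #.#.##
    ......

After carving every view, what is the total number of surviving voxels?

21 voxels

before carving: 216 voxels (6×6×6)
  1. axis=0 (YZ plane), |mask|=12  ⇒  voxels=72
  2. axis=1 (XZ plane), |mask|=11  ⇒  voxels=21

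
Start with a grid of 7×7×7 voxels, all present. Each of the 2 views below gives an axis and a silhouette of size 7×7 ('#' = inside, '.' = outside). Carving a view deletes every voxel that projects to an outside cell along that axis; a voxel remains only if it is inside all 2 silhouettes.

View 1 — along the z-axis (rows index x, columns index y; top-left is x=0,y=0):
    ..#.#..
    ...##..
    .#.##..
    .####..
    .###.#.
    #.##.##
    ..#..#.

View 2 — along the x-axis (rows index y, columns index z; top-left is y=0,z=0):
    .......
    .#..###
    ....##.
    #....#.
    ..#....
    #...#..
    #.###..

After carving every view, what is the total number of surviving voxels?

|visual hull| = 46

start: 7×7×7 = 343 voxels
carve view 1 (along z, XY-mask fill 22/49): 154 voxels remain
carve view 2 (along x, YZ-mask fill 15/49): 46 voxels remain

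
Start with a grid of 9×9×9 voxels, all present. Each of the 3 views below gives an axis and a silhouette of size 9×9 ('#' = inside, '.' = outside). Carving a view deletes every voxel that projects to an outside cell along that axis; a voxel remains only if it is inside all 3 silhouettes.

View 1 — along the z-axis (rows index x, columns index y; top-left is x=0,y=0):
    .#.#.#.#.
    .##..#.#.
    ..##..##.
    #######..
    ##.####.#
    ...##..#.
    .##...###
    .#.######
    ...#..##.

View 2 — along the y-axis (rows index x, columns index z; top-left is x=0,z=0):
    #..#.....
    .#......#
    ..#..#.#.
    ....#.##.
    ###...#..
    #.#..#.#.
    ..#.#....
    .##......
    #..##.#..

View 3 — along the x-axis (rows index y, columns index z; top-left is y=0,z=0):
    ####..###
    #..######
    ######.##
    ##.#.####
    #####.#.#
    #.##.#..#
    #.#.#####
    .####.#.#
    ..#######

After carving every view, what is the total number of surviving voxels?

start: 9×9×9 = 729 voxels
[1] z-view keeps 44 columns → grid now 396
[2] y-view keeps 26 columns → grid now 125
[3] x-view keeps 61 columns → grid now 88

voxel count = 88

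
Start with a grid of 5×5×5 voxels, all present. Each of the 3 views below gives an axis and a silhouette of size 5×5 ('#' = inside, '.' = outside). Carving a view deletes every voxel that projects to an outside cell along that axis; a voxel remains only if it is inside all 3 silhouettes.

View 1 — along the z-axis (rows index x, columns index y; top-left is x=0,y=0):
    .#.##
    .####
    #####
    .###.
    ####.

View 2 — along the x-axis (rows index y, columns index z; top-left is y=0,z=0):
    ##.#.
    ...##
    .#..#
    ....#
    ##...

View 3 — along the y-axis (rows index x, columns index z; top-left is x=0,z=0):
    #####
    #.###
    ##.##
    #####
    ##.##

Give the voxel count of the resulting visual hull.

before carving: 125 voxels (5×5×5)
V1 z: intersect with XY mask (19 set) -- 95 left
V2 x: intersect with YZ mask (10 set) -- 35 left
V3 y: intersect with XZ mask (22 set) -- 33 left

remaining voxels: 33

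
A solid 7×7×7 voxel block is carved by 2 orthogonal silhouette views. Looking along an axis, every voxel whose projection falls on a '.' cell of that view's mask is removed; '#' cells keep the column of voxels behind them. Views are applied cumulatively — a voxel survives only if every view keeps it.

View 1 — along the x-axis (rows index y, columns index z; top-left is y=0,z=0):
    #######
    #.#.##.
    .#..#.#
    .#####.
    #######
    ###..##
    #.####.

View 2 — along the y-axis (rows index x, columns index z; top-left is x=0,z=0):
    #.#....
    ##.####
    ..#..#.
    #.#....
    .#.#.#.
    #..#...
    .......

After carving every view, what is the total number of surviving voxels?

start: 7×7×7 = 343 voxels
  1. axis=0 (YZ plane), |mask|=36  ⇒  voxels=252
  2. axis=1 (XZ plane), |mask|=17  ⇒  voxels=88

remaining voxels: 88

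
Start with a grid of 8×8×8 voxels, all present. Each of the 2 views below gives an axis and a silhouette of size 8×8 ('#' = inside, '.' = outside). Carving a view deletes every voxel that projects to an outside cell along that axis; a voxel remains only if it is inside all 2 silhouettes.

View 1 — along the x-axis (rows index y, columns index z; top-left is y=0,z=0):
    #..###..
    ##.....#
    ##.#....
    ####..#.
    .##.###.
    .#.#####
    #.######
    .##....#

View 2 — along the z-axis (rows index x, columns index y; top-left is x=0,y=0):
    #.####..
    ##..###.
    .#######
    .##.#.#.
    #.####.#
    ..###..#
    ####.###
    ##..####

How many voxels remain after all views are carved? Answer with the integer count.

initial block: 8^3 = 512
  1. axis=0 (YZ plane), |mask|=36  ⇒  voxels=288
  2. axis=2 (XY plane), |mask|=44  ⇒  voxels=199

199 voxels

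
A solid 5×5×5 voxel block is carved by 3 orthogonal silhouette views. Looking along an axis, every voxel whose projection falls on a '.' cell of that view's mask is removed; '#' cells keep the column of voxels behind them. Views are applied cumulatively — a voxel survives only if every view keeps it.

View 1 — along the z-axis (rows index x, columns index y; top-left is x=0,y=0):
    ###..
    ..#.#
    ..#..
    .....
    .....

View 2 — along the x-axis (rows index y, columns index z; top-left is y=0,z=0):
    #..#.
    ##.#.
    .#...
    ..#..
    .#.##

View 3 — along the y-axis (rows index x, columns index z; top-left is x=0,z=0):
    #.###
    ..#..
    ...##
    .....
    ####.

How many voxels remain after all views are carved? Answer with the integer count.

start: 5×5×5 = 125 voxels
after view 1 [z-axis, 6 of 25 cells solid] → remaining = 30
after view 2 [x-axis, 10 of 25 cells solid] → remaining = 11
after view 3 [y-axis, 11 of 25 cells solid] → remaining = 4

voxel count = 4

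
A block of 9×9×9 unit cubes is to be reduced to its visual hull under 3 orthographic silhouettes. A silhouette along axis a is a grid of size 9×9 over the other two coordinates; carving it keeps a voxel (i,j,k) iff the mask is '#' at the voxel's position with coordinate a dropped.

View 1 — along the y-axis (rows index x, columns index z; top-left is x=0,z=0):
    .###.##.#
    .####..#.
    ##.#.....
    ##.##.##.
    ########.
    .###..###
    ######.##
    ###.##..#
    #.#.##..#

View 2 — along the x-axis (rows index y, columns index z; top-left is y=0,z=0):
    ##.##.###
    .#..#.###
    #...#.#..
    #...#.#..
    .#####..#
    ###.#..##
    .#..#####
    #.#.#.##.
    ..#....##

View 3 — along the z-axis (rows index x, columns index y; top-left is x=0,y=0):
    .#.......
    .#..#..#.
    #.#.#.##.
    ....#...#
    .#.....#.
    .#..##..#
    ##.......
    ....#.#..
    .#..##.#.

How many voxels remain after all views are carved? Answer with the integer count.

before carving: 729 voxels (9×9×9)
carve view 1 (along y, XZ-mask fill 53/81): 477 voxels remain
carve view 2 (along x, YZ-mask fill 44/81): 254 voxels remain
carve view 3 (along z, XY-mask fill 25/81): 81 voxels remain

81 voxels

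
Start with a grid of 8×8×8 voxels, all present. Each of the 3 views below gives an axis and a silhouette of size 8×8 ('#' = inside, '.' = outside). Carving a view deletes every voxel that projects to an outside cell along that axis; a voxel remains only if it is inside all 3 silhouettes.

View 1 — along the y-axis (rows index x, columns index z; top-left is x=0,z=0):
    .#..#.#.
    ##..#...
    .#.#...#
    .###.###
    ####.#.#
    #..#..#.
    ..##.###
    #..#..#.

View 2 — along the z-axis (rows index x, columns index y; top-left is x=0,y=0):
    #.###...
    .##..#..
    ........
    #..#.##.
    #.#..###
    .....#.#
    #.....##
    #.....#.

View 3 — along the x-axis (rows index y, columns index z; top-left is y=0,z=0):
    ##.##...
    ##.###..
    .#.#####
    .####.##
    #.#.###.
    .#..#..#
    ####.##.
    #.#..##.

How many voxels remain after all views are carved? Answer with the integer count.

voxel count = 63

before carving: 512 voxels (8×8×8)
  1. axis=1 (XZ plane), |mask|=32  ⇒  voxels=256
  2. axis=2 (XY plane), |mask|=23  ⇒  voxels=102
  3. axis=0 (YZ plane), |mask|=39  ⇒  voxels=63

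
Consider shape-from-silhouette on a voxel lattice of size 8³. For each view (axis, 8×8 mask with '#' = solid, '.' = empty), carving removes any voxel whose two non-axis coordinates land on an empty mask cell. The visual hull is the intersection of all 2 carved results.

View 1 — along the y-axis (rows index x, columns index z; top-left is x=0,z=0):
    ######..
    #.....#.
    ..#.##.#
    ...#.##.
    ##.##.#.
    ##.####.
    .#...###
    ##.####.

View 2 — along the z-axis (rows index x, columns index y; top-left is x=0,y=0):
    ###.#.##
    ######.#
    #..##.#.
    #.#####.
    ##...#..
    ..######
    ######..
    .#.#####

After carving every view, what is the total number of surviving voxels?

195 voxels

initial block: 8^3 = 512
V1 y: intersect with XZ mask (36 set) -- 288 left
V2 z: intersect with XY mask (44 set) -- 195 left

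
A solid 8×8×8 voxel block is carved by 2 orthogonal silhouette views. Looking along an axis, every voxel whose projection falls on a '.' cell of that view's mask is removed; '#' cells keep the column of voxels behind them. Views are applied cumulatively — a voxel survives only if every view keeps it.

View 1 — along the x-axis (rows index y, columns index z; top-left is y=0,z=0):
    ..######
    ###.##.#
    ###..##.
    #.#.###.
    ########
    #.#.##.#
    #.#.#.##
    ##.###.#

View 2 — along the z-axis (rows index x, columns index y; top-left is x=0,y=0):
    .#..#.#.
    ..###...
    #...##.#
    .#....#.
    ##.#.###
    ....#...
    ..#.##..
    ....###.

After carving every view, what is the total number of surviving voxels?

full grid |V| = 512
after view 1 [x-axis, 46 of 64 cells solid] → remaining = 368
after view 2 [z-axis, 25 of 64 cells solid] → remaining = 150

|visual hull| = 150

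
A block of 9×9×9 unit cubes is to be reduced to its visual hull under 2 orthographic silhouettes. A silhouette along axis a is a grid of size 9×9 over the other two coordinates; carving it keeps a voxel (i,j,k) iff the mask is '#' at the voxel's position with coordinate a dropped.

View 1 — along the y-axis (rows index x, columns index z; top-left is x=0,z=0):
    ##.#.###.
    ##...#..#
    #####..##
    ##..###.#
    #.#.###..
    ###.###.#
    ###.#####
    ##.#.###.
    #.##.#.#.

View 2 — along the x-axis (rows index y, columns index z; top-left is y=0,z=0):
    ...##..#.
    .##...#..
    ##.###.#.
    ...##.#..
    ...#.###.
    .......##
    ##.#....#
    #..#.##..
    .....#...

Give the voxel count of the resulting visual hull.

initial block: 9^3 = 729
V1 y: intersect with XZ mask (54 set) -- 486 left
V2 x: intersect with YZ mask (30 set) -- 178 left

178 voxels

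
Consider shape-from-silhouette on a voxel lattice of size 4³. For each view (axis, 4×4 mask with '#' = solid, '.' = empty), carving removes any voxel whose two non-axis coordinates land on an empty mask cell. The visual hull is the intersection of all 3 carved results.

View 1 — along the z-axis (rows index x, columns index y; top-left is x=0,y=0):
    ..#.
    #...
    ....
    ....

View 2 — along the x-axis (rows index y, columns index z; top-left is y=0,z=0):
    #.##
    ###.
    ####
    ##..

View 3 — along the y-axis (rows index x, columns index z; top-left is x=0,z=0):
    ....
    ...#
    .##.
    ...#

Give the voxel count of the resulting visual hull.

|visual hull| = 1

full grid |V| = 64
step 1: project along z, AND mask (2/16) → |grid| = 8
step 2: project along x, AND mask (12/16) → |grid| = 7
step 3: project along y, AND mask (4/16) → |grid| = 1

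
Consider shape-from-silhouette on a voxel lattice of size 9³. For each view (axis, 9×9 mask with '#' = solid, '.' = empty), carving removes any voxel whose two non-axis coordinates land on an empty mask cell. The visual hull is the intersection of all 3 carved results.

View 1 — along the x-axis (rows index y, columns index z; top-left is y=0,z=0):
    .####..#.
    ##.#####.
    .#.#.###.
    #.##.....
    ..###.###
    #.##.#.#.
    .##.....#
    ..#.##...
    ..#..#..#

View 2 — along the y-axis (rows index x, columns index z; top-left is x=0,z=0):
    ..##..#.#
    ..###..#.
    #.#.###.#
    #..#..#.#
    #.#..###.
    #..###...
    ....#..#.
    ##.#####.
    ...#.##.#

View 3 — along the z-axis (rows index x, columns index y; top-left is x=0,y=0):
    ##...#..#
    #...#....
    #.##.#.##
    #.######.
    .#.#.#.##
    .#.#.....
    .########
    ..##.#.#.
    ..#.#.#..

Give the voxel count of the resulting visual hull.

full grid |V| = 729
step 1: project along x, AND mask (40/81) → |grid| = 360
step 2: project along y, AND mask (40/81) → |grid| = 178
step 3: project along z, AND mask (41/81) → |grid| = 89

voxel count = 89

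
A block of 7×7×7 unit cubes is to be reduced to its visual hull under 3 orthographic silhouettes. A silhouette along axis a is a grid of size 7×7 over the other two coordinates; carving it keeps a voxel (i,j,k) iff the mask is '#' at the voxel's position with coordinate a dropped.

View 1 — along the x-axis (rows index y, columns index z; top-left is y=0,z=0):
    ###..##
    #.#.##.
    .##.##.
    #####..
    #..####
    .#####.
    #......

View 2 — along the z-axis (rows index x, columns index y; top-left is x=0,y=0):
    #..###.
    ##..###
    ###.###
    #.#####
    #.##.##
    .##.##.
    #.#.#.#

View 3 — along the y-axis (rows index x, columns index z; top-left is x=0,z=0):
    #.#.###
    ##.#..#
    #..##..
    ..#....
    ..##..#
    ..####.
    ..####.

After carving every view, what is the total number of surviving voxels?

start: 7×7×7 = 343 voxels
  1. axis=0 (YZ plane), |mask|=29  ⇒  voxels=203
  2. axis=2 (XY plane), |mask|=34  ⇒  voxels=142
  3. axis=1 (XZ plane), |mask|=24  ⇒  voxels=66

voxel count = 66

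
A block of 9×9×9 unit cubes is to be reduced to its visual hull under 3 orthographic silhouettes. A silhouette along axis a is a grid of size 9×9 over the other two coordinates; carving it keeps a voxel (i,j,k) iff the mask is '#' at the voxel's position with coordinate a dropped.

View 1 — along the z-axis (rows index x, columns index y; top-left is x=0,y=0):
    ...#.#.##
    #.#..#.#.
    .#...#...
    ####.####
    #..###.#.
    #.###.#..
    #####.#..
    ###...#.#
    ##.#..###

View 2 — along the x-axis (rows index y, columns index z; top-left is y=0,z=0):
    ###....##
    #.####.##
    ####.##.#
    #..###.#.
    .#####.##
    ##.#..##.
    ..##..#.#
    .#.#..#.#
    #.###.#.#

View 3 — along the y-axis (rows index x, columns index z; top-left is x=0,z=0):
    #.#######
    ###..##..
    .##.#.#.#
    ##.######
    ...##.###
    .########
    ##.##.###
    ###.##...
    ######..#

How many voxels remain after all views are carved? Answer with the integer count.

remaining voxels: 180

full grid |V| = 729
after view 1 [z-axis, 45 of 81 cells solid] → remaining = 405
after view 2 [x-axis, 50 of 81 cells solid] → remaining = 245
after view 3 [y-axis, 58 of 81 cells solid] → remaining = 180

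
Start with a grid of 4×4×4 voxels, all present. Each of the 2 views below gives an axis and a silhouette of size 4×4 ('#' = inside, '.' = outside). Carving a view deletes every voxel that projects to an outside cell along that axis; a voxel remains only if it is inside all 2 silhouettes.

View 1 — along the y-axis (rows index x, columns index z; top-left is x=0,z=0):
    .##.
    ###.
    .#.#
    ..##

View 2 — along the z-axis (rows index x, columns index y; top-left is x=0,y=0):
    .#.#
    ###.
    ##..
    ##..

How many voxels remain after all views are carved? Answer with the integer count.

before carving: 64 voxels (4×4×4)
after view 1 [y-axis, 9 of 16 cells solid] → remaining = 36
after view 2 [z-axis, 9 of 16 cells solid] → remaining = 21

21 voxels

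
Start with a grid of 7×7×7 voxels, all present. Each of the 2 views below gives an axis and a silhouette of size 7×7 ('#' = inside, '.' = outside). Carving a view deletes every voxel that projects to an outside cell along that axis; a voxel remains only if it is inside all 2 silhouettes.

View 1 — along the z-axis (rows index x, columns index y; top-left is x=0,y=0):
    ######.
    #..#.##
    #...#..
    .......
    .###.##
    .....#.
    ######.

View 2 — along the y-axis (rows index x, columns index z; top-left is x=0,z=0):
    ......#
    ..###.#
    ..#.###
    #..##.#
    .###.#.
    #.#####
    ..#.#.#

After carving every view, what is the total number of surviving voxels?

start: 7×7×7 = 343 voxels
step 1: project along z, AND mask (24/49) → |grid| = 168
step 2: project along y, AND mask (26/49) → |grid| = 74

remaining voxels: 74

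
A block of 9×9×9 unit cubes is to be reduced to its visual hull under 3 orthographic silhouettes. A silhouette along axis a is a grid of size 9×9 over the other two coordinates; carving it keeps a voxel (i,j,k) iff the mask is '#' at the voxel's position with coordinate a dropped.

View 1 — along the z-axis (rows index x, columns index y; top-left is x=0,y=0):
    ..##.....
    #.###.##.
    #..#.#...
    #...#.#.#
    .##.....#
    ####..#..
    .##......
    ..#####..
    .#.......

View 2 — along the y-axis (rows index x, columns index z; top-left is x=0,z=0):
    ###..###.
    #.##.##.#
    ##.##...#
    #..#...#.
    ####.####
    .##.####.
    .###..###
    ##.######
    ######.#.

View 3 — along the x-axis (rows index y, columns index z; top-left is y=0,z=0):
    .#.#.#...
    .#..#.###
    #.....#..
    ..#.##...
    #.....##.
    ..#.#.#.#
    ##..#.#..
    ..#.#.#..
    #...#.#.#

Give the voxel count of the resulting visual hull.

start: 9×9×9 = 729 voxels
[1] z-view keeps 31 columns → grid now 279
[2] y-view keeps 55 columns → grid now 188
[3] x-view keeps 31 columns → grid now 70

70 voxels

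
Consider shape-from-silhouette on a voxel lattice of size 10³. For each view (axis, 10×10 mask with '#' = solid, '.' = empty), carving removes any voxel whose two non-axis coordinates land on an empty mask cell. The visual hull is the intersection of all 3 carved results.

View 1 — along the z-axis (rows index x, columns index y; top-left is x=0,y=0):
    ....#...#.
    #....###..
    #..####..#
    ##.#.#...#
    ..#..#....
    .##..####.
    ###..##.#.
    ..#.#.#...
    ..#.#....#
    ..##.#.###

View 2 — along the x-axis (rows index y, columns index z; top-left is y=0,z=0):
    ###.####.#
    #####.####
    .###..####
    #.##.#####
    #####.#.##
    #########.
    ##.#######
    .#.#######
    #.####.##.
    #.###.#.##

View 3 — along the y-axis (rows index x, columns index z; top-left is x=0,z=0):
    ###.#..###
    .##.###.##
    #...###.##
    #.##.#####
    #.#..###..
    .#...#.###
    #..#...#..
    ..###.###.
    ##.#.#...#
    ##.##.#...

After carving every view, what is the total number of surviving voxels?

initial block: 10^3 = 1000
  1. axis=2 (XY plane), |mask|=43  ⇒  voxels=430
  2. axis=0 (YZ plane), |mask|=80  ⇒  voxels=345
  3. axis=1 (XZ plane), |mask|=57  ⇒  voxels=196

|visual hull| = 196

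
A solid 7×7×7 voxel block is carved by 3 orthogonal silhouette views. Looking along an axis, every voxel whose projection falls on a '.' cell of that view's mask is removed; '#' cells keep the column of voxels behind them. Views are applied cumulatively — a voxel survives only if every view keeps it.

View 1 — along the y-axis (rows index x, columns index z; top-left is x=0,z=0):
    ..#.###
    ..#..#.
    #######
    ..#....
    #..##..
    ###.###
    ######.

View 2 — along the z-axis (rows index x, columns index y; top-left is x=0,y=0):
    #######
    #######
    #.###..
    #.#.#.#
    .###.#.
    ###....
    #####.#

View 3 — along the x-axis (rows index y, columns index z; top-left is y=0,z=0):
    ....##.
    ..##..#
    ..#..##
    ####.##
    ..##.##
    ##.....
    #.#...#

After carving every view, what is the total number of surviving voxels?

voxel count = 69

start: 7×7×7 = 343 voxels
after view 1 [y-axis, 29 of 49 cells solid] → remaining = 203
after view 2 [z-axis, 35 of 49 cells solid] → remaining = 140
after view 3 [x-axis, 23 of 49 cells solid] → remaining = 69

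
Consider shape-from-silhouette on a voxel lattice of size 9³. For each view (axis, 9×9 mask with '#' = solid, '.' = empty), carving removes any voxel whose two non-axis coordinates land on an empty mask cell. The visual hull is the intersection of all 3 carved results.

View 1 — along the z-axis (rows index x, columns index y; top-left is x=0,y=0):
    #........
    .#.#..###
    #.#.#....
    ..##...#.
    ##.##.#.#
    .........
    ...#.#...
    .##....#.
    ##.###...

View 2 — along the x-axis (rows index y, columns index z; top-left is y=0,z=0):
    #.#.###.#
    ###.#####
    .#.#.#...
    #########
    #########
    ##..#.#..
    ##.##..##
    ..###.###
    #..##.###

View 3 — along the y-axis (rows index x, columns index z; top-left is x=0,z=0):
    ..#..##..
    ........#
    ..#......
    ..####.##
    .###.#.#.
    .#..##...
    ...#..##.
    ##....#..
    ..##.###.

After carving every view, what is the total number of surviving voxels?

voxel count = 71

before carving: 729 voxels (9×9×9)
  1. axis=2 (XY plane), |mask|=28  ⇒  voxels=252
  2. axis=0 (YZ plane), |mask|=57  ⇒  voxels=187
  3. axis=1 (XZ plane), |mask|=30  ⇒  voxels=71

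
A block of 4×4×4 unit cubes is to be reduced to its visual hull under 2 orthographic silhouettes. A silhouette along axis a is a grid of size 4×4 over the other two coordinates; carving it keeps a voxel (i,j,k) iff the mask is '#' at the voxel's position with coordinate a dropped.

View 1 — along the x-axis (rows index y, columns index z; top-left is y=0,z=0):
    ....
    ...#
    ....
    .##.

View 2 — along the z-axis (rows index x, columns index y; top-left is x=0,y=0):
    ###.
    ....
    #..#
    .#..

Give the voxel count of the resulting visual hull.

full grid |V| = 64
V1 x: intersect with YZ mask (3 set) -- 12 left
V2 z: intersect with XY mask (6 set) -- 4 left

4 voxels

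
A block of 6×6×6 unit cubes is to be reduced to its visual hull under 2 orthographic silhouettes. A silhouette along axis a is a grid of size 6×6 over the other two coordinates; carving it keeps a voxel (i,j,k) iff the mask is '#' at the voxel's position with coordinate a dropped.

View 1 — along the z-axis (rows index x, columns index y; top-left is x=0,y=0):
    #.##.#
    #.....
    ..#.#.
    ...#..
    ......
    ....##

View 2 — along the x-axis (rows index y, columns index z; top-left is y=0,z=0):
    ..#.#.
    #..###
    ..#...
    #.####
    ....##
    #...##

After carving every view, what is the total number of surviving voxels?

voxel count = 26

start: 6×6×6 = 216 voxels
  1. axis=2 (XY plane), |mask|=10  ⇒  voxels=60
  2. axis=0 (YZ plane), |mask|=17  ⇒  voxels=26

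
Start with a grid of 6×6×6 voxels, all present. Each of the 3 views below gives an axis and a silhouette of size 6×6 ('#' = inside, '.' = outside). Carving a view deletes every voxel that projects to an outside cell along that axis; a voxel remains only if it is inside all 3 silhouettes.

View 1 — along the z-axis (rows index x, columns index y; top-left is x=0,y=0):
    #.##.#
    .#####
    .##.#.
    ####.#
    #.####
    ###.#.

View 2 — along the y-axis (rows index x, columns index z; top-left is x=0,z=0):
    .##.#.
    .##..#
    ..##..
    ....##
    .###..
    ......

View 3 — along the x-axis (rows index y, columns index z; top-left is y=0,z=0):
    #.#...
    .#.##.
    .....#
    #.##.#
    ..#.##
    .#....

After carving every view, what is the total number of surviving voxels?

20 voxels

full grid |V| = 216
[1] z-view keeps 26 columns → grid now 156
[2] y-view keeps 13 columns → grid now 58
[3] x-view keeps 14 columns → grid now 20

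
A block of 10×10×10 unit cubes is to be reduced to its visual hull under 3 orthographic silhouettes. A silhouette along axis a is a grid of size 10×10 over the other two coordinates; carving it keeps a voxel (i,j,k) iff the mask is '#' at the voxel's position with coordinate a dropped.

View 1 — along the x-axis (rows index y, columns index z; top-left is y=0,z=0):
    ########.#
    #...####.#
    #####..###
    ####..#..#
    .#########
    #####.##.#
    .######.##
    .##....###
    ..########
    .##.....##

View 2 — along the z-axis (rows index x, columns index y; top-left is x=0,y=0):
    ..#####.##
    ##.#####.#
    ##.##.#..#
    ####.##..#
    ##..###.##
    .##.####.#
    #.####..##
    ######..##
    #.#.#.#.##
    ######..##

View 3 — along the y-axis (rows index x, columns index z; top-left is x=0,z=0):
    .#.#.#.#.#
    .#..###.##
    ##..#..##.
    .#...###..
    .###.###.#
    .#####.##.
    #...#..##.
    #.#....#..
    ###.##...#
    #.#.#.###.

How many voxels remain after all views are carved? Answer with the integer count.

start: 10×10×10 = 1000 voxels
V1 x: intersect with YZ mask (71 set) -- 710 left
V2 z: intersect with XY mask (71 set) -- 511 left
V3 y: intersect with XZ mask (53 set) -- 267 left

remaining voxels: 267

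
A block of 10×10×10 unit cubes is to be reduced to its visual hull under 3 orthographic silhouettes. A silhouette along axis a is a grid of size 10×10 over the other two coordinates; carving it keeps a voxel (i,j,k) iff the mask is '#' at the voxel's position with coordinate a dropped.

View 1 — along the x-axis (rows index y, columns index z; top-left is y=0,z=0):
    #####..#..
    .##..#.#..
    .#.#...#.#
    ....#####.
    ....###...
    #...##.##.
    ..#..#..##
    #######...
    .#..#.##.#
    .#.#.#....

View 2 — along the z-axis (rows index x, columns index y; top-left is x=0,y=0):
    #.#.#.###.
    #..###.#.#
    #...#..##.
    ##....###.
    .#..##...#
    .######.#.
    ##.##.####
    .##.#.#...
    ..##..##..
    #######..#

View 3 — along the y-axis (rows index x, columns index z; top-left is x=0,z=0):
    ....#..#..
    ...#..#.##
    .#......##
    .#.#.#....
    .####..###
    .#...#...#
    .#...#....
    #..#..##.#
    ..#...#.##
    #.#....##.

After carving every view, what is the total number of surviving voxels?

voxel count = 86

full grid |V| = 1000
carve view 1 (along x, YZ-mask fill 46/100): 460 voxels remain
carve view 2 (along z, XY-mask fill 56/100): 256 voxels remain
carve view 3 (along y, XZ-mask fill 37/100): 86 voxels remain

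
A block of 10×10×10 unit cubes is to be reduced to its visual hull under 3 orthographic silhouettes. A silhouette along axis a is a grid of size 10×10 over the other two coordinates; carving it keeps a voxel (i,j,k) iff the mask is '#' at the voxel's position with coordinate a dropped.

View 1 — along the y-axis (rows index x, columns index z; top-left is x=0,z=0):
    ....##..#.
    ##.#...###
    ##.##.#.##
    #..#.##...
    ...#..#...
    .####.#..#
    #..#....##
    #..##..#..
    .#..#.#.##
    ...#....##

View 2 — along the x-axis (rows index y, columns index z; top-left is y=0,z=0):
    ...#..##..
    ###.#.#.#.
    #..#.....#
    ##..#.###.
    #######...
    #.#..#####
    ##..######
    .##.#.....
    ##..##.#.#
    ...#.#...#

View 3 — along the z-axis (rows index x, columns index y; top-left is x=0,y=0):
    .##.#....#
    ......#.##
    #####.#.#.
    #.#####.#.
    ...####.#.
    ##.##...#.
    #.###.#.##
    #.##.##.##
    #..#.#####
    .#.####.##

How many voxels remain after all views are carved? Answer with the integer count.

|visual hull| = 146

before carving: 1000 voxels (10×10×10)
after view 1 [y-axis, 44 of 100 cells solid] → remaining = 440
after view 2 [x-axis, 52 of 100 cells solid] → remaining = 229
after view 3 [z-axis, 59 of 100 cells solid] → remaining = 146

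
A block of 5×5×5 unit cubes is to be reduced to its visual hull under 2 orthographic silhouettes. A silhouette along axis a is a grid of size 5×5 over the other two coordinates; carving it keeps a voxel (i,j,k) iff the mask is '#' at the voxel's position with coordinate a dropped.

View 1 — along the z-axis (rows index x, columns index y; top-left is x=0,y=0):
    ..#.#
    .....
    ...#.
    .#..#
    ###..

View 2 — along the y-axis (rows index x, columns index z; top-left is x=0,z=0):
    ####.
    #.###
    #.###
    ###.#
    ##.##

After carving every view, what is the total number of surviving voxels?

initial block: 5^3 = 125
[1] z-view keeps 8 columns → grid now 40
[2] y-view keeps 20 columns → grid now 32

|visual hull| = 32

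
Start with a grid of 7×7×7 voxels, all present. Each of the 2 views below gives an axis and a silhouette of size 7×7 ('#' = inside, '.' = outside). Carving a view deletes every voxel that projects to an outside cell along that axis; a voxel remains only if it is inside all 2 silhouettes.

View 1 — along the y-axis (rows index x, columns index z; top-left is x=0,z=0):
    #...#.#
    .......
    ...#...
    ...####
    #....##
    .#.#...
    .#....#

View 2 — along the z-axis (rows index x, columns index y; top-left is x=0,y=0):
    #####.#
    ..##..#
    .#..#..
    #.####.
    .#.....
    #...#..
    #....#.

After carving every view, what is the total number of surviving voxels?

remaining voxels: 51

start: 7×7×7 = 343 voxels
V1 y: intersect with XZ mask (15 set) -- 105 left
V2 z: intersect with XY mask (21 set) -- 51 left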